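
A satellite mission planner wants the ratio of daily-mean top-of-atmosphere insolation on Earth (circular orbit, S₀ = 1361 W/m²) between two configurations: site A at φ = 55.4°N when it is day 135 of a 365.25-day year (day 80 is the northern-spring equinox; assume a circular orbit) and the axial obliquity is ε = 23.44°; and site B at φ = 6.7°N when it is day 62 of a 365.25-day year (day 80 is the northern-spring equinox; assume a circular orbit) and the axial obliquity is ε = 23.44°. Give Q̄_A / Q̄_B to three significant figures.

— Configuration A (φ=+55.4°):
Solar longitude: λ_s = 360° × (135 − 80)/365.25 = 54.209°.
sin δ = sin 23.44° × sin 54.209° = 0.32267, so δ = +18.824°.
cos H₀ = −tan(+55.4°) tan(+18.824°) = -0.4942, H₀ = 2.0877 rad.
Bracket: H₀ sin φ sin δ + cos φ cos δ sin H₀ = 2.0877×0.82314×0.32267 + 0.56784×0.94651×0.86937 = 0.554499 + 0.467257 = 1.021756.
Q̄ = (S₀/π) × [bracket] = (1361/π) × 1.021756 = 442.64 W/m².
— Configuration B (φ=+6.7°):
Solar longitude: λ_s = 360° × (62 − 80)/365.25 = -17.741°, i.e. -17.741° + 360° = 342.259°.
sin δ = sin 23.44° × sin 342.259° = -0.12121, so δ = -6.962°.
cos H₀ = −tan(+6.7°) tan(-6.962°) = 0.0143, H₀ = 1.5565 rad.
Bracket: H₀ sin φ sin δ + cos φ cos δ sin H₀ = 1.5565×0.11667×-0.12121 + 0.99317×0.99263×0.99990 = -0.022011 + 0.985752 = 0.963741.
Q̄ = (S₀/π) × [bracket] = (1361/π) × 0.963741 = 417.51 W/m².
Ratio Q̄_A / Q̄_B = 442.64 / 417.51 = 1.060.

Q̄_A / Q̄_B ≈ 1.06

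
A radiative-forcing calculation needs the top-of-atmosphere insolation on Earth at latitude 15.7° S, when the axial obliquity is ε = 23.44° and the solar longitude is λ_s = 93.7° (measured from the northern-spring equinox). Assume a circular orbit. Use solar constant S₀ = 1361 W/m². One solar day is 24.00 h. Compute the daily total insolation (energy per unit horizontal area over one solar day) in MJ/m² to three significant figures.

Solar declination: sin δ = sin ε · sin λ_s = sin 23.44° × sin 93.7° = 0.39696, so δ = +23.388°.
cos H₀ = −tan(-15.7°) tan(+23.388°) = 0.1216, H₀ = 1.4489 rad.
Bracket: H₀ sin φ sin δ + cos φ cos δ sin H₀ = 1.4489×-0.27060×0.39696 + 0.96269×0.91784×0.99258 = -0.155637 + 0.877039 = 0.721402.
Q̄ = (S₀/π) × [bracket] = (1361/π) × 0.721402 = 312.53 W/m².
Daily total = Q̄ × 24.00 h × 3600 s/h = 312.53 × 24.00 × 3600 / 10⁶ = 27.00 MJ/m².

27.0 MJ/m²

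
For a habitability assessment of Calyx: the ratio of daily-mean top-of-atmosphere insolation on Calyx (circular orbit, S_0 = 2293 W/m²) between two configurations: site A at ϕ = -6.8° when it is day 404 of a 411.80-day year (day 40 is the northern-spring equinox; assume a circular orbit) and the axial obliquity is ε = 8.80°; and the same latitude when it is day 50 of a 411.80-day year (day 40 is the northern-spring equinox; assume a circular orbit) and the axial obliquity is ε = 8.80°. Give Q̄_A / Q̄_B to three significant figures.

— Configuration A (ϕ=-6.8°):
Solar longitude: L_s = 360° × (404 − 40)/411.80 = 318.213°.
sin δ = sin 8.80° × sin 318.213° = -0.10194, so δ = -5.851°.
cos h₀ = −tan(-6.8°) tan(-5.851°) = -0.0122, h₀ = 1.5830 rad.
Bracket: h₀ sin ϕ sin δ + cos ϕ cos δ sin h₀ = 1.5830×-0.11840×-0.10194 + 0.99297×0.99479×0.99993 = 0.019106 + 0.987727 = 1.006833.
Q̄ = (S_0/π) × [bracket] = (2293/π) × 1.006833 = 734.87 W/m².
— Configuration B (ϕ=-6.8°):
Solar longitude: L_s = 360° × (50 − 40)/411.80 = 8.742°.
sin δ = sin 8.80° × sin 8.742° = 0.02325, so δ = +1.332°.
cos h₀ = −tan(-6.8°) tan(+1.332°) = 0.0028, h₀ = 1.5680 rad.
Bracket: h₀ sin ϕ sin δ + cos ϕ cos δ sin h₀ = 1.5680×-0.11840×0.02325 + 0.99297×0.99973×1.00000 = -0.004316 + 0.992702 = 0.988386.
Q̄ = (S_0/π) × [bracket] = (2293/π) × 0.988386 = 721.41 W/m².
Ratio Q̄_A / Q̄_B = 734.87 / 721.41 = 1.019.

Q̄_A / Q̄_B ≈ 1.02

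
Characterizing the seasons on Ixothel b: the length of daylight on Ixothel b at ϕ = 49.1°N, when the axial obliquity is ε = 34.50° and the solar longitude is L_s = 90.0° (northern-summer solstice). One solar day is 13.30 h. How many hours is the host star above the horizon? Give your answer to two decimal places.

10.53 h

Solar declination: sin δ = sin ε · sin L_s = sin 34.50° × sin 90.0° = 0.56641, so δ = +34.500°.
cos h₀ = −tan ϕ · tan δ = −tan(+49.1°) × tan(+34.500°) = -0.7934, so h₀ = 2.4872 rad = 142.51°.
Daylight = 2h₀/(2π) × 13.30 h = (2.4872/π) × 13.30 = 10.53 h.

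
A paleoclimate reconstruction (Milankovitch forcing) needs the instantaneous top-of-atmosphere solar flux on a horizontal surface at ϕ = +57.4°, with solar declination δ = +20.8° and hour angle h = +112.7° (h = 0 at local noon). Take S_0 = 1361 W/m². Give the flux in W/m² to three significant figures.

cos θ_z = sin ϕ sin δ + cos ϕ cos δ cos h = 0.299161 + -0.194364 = 0.104797.
Flux = S_0 · cos θ_z = 1361 × 0.104797 = 142.6 W/m².

143 W/m²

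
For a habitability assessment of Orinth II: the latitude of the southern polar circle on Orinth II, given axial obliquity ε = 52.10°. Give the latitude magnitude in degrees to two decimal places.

The polar circle is the lowest latitude that experiences at least one full rotation of continuous darkness at the northern-summer solstice; it lies at |ϕ| = 90° − ε = 90° − 52.10° = 37.90°.

37.90°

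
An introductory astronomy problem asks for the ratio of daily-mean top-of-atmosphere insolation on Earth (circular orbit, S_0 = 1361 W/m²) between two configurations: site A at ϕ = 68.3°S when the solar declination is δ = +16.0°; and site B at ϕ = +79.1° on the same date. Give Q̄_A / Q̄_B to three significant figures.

— Configuration A (ϕ=-68.3°):
cos h₀ = −tan(-68.3°) tan(+16.000°) = 0.7206, h₀ = 0.7662 rad.
Bracket: h₀ sin ϕ sin δ + cos ϕ cos δ sin h₀ = 0.7662×-0.92913×0.27564 + 0.36975×0.96126×0.69339 = -0.196228 + 0.246449 = 0.050221.
Q̄ = (S_0/π) × [bracket] = (1361/π) × 0.050221 = 21.757 W/m².
— Configuration B (ϕ=+79.1°):
cos h₀ = −tan(+79.1°) tan(+16.000°) = -1.4890 ≤ −1 ⇒ polar day, h₀ = π.
Bracket: h₀ sin ϕ sin δ + cos ϕ cos δ sin h₀ = 3.1416×0.98196×0.27564 + 0.18910×0.96126×0.00000 = 0.850329 + 0.000000 = 0.850329.
Q̄ = (S_0/π) × [bracket] = (1361/π) × 0.850329 = 368.38 W/m².
Ratio Q̄_A / Q̄_B = 21.757 / 368.38 = 0.05906.

Q̄_A / Q̄_B ≈ 0.0591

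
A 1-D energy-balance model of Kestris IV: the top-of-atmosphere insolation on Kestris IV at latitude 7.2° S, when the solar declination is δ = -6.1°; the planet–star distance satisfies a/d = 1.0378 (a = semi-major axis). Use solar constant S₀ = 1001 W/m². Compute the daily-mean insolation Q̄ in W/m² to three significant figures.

cos H₀ = −tan(-7.2°) tan(-6.100°) = -0.0135, H₀ = 1.5843 rad.
Bracket: H₀ sin φ sin δ + cos φ cos δ sin H₀ = 1.5843×-0.12533×-0.10626 + 0.99211×0.99434×0.99991 = 0.021099 + 0.986406 = 1.007505.
Inverse-square distance factor (a/d)² = 1.0378² = 1.077029.
Q̄ = (S₀/π) × 1.077029 × [bracket] = (1001/π) × 1.077029 × 1.007505 = 345.7 W/m².

Q̄ ≈ 346 W/m²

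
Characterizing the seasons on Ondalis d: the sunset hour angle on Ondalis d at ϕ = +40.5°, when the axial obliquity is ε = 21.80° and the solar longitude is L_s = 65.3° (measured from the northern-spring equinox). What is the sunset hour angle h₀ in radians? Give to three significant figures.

h₀ = 1.88 rad

Solar declination: sin δ = sin ε · sin L_s = sin 21.80° × sin 65.3° = 0.33739, so δ = +19.718°.
cos h₀ = −tan ϕ · tan δ = −tan(+40.5°) × tan(+19.718°) = -0.3061, so h₀ = 1.8819 rad = 107.82°.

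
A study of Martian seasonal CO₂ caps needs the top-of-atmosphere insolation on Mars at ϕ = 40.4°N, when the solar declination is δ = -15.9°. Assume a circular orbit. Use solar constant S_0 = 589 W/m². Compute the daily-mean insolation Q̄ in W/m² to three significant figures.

cos h₀ = −tan(+40.4°) tan(-15.900°) = 0.2424, h₀ = 1.3259 rad.
Bracket: h₀ sin ϕ sin δ + cos ϕ cos δ sin h₀ = 1.3259×0.64812×-0.27396 + 0.76154×0.96174×0.97017 = -0.235425 + 0.710556 = 0.475131.
Q̄ = (S_0/π) × [bracket] = (589/π) × 0.475131 = 89.08 W/m².

Q̄ ≈ 89.1 W/m²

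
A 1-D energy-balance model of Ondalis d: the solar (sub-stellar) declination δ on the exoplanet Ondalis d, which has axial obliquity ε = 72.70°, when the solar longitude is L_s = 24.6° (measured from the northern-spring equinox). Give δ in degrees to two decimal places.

sin δ = sin ε · sin L_s = sin 72.70° × sin 24.6° = 0.397449.
δ = arcsin(0.397449) = +23.42°.

δ = +23.42°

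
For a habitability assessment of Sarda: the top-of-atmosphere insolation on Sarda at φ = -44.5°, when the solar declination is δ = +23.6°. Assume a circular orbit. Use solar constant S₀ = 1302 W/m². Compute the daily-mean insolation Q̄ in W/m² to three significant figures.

cos H₀ = −tan(-44.5°) tan(+23.600°) = 0.4293, H₀ = 1.1270 rad.
Bracket: H₀ sin φ sin δ + cos φ cos δ sin H₀ = 1.1270×-0.70091×0.40035 + 0.71325×0.91636×0.90315 = -0.316247 + 0.590293 = 0.274046.
Q̄ = (S₀/π) × [bracket] = (1302/π) × 0.274046 = 113.6 W/m².

Q̄ ≈ 114 W/m²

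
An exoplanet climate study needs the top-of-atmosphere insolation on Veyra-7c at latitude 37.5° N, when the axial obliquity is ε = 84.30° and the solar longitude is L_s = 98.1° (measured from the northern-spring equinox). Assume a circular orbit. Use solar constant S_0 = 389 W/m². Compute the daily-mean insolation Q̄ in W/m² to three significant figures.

Solar declination: sin δ = sin ε · sin L_s = sin 84.30° × sin 98.1° = 0.98513, so δ = +80.106°.
cos h₀ = −tan(+37.5°) tan(+80.106°) = -4.3995 ≤ −1 ⇒ polar day, h₀ = π.
Bracket: h₀ sin ϕ sin δ + cos ϕ cos δ sin h₀ = 3.1416×0.60876×0.98513 + 0.79335×0.17182×0.00000 = 1.884042 + 0.000000 = 1.884042.
Q̄ = (S_0/π) × [bracket] = (389/π) × 1.884042 = 233.3 W/m².

Q̄ ≈ 233 W/m²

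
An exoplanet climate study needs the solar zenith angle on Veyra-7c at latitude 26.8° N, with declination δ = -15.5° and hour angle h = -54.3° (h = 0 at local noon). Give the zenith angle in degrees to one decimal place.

θ_z = 67.6°

cos θ_z = sin φ sin δ + cos φ cos δ cos h = -0.120492 + 0.501917 = 0.381425.
θ_z = arccos(0.381425) = 67.6°.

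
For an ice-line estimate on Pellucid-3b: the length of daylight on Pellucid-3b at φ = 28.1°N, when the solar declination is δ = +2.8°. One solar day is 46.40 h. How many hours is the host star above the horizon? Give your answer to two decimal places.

cos H₀ = −tan φ · tan δ = −tan(+28.1°) × tan(+2.800°) = -0.0261, so H₀ = 1.5969 rad = 91.50°.
Daylight = 2H₀/(2π) × 46.40 h = (1.5969/π) × 46.40 = 23.59 h.

23.59 h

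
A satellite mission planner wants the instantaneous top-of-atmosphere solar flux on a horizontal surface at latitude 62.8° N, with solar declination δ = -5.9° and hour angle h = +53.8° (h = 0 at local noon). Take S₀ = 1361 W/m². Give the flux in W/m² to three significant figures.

241 W/m²

cos θ_z = sin φ sin δ + cos φ cos δ cos h = -0.091425 + 0.268535 = 0.177110.
Flux = S₀ · cos θ_z = 1361 × 0.177110 = 241.0 W/m².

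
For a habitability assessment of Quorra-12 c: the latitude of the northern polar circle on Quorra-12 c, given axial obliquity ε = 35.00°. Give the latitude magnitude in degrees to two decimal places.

55.00°

The polar circle is the lowest latitude that experiences at least one full rotation of continuous daylight at the northern-summer solstice; it lies at |ϕ| = 90° − ε = 90° − 35.00° = 55.00°.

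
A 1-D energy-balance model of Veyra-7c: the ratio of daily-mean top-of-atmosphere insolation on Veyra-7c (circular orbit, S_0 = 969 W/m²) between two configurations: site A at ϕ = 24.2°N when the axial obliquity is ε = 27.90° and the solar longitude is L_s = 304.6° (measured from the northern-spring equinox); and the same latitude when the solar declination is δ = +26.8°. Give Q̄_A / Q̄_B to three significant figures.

— Configuration A (ϕ=+24.2°):
Solar declination: sin δ = sin ε · sin L_s = sin 27.90° × sin 304.6° = -0.38517, so δ = -22.654°.
cos h₀ = −tan(+24.2°) tan(-22.654°) = 0.1876, h₀ = 1.3821 rad.
Bracket: h₀ sin ϕ sin δ + cos ϕ cos δ sin h₀ = 1.3821×0.40992×-0.38517 + 0.91212×0.92285×0.98225 = -0.218218 + 0.826809 = 0.608591.
Q̄ = (S_0/π) × [bracket] = (969/π) × 0.608591 = 187.72 W/m².
— Configuration B (ϕ=+24.2°):
cos h₀ = −tan(+24.2°) tan(+26.800°) = -0.2270, h₀ = 1.7998 rad.
Bracket: h₀ sin ϕ sin δ + cos ϕ cos δ sin h₀ = 1.7998×0.40992×0.45088 + 0.91212×0.89259×0.97389 = 0.332648 + 0.792892 = 1.125540.
Q̄ = (S_0/π) × [bracket] = (969/π) × 1.125540 = 347.16 W/m².
Ratio Q̄_A / Q̄_B = 187.72 / 347.16 = 0.5407.

Q̄_A / Q̄_B ≈ 0.541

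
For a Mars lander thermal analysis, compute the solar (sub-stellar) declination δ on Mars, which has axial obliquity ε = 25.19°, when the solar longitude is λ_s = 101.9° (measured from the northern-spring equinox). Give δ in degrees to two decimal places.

δ = +24.61°

sin δ = sin ε · sin λ_s = sin 25.19° × sin 101.9° = 0.416474.
δ = arcsin(0.416474) = +24.61°.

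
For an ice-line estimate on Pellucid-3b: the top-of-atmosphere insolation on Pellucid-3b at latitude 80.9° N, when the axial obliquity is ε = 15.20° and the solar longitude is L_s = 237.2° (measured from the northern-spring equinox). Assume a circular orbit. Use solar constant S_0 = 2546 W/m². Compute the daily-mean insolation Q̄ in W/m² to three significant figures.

Q̄ ≈ 0.00 W/m²

Solar declination: sin δ = sin ε · sin L_s = sin 15.20° × sin 237.2° = -0.22039, so δ = -12.732°.
cos h₀ = −tan(+80.9°) tan(-12.732°) = 1.4106 ≥ 1 ⇒ polar night, h₀ = 0 and Q̄ = 0.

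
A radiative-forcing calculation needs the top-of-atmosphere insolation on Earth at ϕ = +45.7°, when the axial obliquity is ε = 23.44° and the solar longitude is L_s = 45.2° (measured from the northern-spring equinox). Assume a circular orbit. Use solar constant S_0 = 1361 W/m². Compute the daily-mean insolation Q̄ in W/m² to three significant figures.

Q̄ ≈ 441 W/m²

Solar declination: sin δ = sin ε · sin L_s = sin 23.44° × sin 45.2° = 0.28226, so δ = +16.395°.
cos h₀ = −tan(+45.7°) tan(+16.395°) = -0.3015, h₀ = 1.8771 rad.
Bracket: h₀ sin ϕ sin δ + cos ϕ cos δ sin h₀ = 1.8771×0.71569×0.28226 + 0.69842×0.95934×0.95347 = 0.379194 + 0.638846 = 1.018040.
Q̄ = (S_0/π) × [bracket] = (1361/π) × 1.018040 = 441.0 W/m².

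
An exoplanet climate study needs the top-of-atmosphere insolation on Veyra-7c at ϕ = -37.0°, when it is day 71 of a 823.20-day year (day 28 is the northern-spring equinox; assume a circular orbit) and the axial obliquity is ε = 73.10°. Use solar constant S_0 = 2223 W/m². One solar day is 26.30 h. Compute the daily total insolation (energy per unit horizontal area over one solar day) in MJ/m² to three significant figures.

32.9 MJ/m²

Solar longitude: L_s = 360° × (71 − 28)/823.20 = 18.805°.
sin δ = sin 73.10° × sin 18.805° = 0.30842, so δ = +17.964°.
cos h₀ = −tan(-37.0°) tan(+17.964°) = 0.2443, h₀ = 1.3240 rad.
Bracket: h₀ sin ϕ sin δ + cos ϕ cos δ sin h₀ = 1.3240×-0.60182×0.30842 + 0.79864×0.95125×0.96969 = -0.245752 + 0.736680 = 0.490928.
Q̄ = (S_0/π) × [bracket] = (2223/π) × 0.490928 = 347.38 W/m².
Daily total = Q̄ × 26.30 h × 3600 s/h = 347.38 × 26.30 × 3600 / 10⁶ = 32.89 MJ/m².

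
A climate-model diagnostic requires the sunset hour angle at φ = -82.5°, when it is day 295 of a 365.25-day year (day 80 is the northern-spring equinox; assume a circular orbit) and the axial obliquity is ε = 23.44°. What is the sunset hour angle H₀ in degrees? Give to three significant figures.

H₀ = 180°

Solar longitude: λ_s = 360° × (295 − 80)/365.25 = 211.910°.
sin δ = sin 23.44° × sin 211.910° = -0.21026, so δ = -12.138°.
Sunrise equation: cos H₀ = −tan φ · tan δ = -1.6336 ≤ −1, so the Sun never sets (polar day) and H₀ = π.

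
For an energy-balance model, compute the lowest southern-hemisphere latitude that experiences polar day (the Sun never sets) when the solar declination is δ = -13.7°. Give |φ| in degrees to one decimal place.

|φ| = 76.3°

Polar day requires cos H₀ = −tan φ tan δ ≤ −1, i.e. tan φ tan δ ≥ 1.
The boundary is |tan φ| · |tan δ| = 1, so |φ| = 90° − |δ| = 90° − 13.7° = 76.3° in the southern hemisphere.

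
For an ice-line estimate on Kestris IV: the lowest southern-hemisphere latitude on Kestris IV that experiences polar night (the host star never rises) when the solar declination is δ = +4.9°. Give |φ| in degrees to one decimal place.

Polar night requires cos H₀ = −tan φ tan δ ≥ 1, i.e. tan φ tan δ ≤ −1.
The boundary is |tan φ| · |tan δ| = 1, so |φ| = 90° − |δ| = 90° − 4.9° = 85.1° in the southern hemisphere.

|φ| = 85.1°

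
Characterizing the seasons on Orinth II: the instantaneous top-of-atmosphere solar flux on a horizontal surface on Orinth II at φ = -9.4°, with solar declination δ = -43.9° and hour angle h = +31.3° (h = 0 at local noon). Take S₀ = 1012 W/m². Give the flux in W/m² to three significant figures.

cos θ_z = sin φ sin δ + cos φ cos δ cos h = 0.113251 + 0.607414 = 0.720665.
Flux = S₀ · cos θ_z = 1012 × 0.720665 = 729.3 W/m².

729 W/m²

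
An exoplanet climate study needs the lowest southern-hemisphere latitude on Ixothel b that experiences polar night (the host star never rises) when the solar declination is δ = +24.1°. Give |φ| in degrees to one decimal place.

Polar night requires cos H₀ = −tan φ tan δ ≥ 1, i.e. tan φ tan δ ≤ −1.
The boundary is |tan φ| · |tan δ| = 1, so |φ| = 90° − |δ| = 90° − 24.1° = 65.9° in the southern hemisphere.

|φ| = 65.9°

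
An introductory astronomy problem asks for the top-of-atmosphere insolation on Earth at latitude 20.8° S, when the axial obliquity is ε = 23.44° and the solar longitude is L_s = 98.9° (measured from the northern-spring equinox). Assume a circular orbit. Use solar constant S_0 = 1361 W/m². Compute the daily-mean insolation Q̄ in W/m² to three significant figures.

Solar declination: sin δ = sin ε · sin L_s = sin 23.44° × sin 98.9° = 0.39300, so δ = +23.141°.
cos h₀ = −tan(-20.8°) tan(+23.141°) = 0.1623, h₀ = 1.4077 rad.
Bracket: h₀ sin ϕ sin δ + cos ϕ cos δ sin h₀ = 1.4077×-0.35511×0.39300 + 0.93483×0.91954×0.98673 = -0.196456 + 0.848207 = 0.651751.
Q̄ = (S_0/π) × [bracket] = (1361/π) × 0.651751 = 282.4 W/m².

Q̄ ≈ 282 W/m²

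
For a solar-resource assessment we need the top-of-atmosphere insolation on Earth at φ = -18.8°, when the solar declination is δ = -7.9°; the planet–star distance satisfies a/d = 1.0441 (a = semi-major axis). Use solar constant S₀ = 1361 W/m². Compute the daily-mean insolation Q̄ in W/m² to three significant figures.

Q̄ ≈ 476 W/m²

cos H₀ = −tan(-18.8°) tan(-7.900°) = -0.0472, H₀ = 1.6181 rad.
Bracket: H₀ sin φ sin δ + cos φ cos δ sin H₀ = 1.6181×-0.32227×-0.13744 + 0.94665×0.99051×0.99888 = 0.071670 + 0.936616 = 1.008286.
Inverse-square distance factor (a/d)² = 1.0441² = 1.090145.
Q̄ = (S₀/π) × 1.090145 × [bracket] = (1361/π) × 1.090145 × 1.008286 = 476.2 W/m².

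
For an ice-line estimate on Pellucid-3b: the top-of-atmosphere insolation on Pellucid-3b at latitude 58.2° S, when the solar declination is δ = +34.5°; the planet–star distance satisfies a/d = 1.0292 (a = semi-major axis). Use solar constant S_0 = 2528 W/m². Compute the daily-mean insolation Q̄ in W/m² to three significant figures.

Q̄ ≈ 0.00 W/m²

cos h₀ = −tan(-58.2°) tan(+34.500°) = 1.1085 ≥ 1 ⇒ polar night, h₀ = 0 and Q̄ = 0.
Inverse-square distance factor (a/d)² = 1.0292² = 1.059253.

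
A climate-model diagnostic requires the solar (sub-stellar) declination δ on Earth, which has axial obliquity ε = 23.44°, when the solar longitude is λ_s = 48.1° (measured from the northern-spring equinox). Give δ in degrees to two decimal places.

δ = +17.22°

sin δ = sin ε · sin λ_s = sin 23.44° × sin 48.1° = 0.296079.
δ = arcsin(0.296079) = +17.22°.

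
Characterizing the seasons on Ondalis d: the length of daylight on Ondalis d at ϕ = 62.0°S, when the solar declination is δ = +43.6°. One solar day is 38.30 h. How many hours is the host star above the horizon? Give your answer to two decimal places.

cos h₀ = −tan ϕ · tan δ = 1.7910 ≥ 1, so the host star never rises (polar night) and h₀ = 0.
Daylight = 2h₀/(2π) × 38.30 h = (0.0000/π) × 38.30 = 0.00 h.

0.00 h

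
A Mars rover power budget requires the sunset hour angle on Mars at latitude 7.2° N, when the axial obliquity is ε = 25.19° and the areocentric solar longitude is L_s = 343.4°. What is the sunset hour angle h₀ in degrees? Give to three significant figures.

h₀ = 89.1°

sin δ = sin 25.19° × sin 343.4° = -0.12160, so δ = -6.984°.
cos h₀ = −tan ϕ · tan δ = −tan(+7.2°) × tan(-6.984°) = 0.0155, so h₀ = 1.5553 rad = 89.11°.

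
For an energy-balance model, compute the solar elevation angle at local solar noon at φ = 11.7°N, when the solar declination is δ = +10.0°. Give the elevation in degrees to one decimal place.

At local noon the hour angle is zero, so the zenith angle equals |φ − δ| = |+11.7° − (+10.000°)| = 1.700°.
Elevation = 90° − 1.700° = 88.3°.

88.3°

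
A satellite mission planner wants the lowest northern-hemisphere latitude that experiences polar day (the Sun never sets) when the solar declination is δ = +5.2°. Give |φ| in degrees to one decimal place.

Polar day requires cos H₀ = −tan φ tan δ ≤ −1, i.e. tan φ tan δ ≥ 1.
The boundary is |tan φ| · |tan δ| = 1, so |φ| = 90° − |δ| = 90° − 5.2° = 84.8° in the northern hemisphere.

|φ| = 84.8°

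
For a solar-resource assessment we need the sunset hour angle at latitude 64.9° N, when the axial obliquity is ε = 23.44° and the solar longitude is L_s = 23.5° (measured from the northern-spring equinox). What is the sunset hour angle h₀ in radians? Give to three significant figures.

Solar declination: sin δ = sin ε · sin L_s = sin 23.44° × sin 23.5° = 0.15862, so δ = +9.127°.
cos h₀ = −tan ϕ · tan δ = −tan(+64.9°) × tan(+9.127°) = -0.3430, so h₀ = 1.9209 rad = 110.06°.

h₀ = 1.92 rad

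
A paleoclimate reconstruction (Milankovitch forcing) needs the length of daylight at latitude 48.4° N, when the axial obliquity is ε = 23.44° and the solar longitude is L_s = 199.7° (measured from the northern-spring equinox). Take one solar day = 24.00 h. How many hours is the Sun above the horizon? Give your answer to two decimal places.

10.83 h

Solar declination: sin δ = sin ε · sin L_s = sin 23.44° × sin 199.7° = -0.13409, so δ = -7.706°.
cos h₀ = −tan ϕ · tan δ = −tan(+48.4°) × tan(-7.706°) = 0.1524, so h₀ = 1.4178 rad = 81.23°.
Daylight = 2h₀/(2π) × 24.00 h = (1.4178/π) × 24.00 = 10.83 h.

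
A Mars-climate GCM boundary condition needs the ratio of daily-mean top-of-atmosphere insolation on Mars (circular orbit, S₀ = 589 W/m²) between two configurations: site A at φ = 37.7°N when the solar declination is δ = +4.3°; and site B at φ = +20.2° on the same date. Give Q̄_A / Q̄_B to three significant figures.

Q̄_A / Q̄_B ≈ 0.883

— Configuration A (φ=+37.7°):
cos H₀ = −tan(+37.7°) tan(+4.300°) = -0.0581, H₀ = 1.6289 rad.
Bracket: H₀ sin φ sin δ + cos φ cos δ sin H₀ = 1.6289×0.61153×0.07498 + 0.79122×0.99719×0.99831 = 0.074689 + 0.787663 = 0.862352.
Q̄ = (S₀/π) × [bracket] = (589/π) × 0.862352 = 161.68 W/m².
— Configuration B (φ=+20.2°):
cos H₀ = −tan(+20.2°) tan(+4.300°) = -0.0277, H₀ = 1.5985 rad.
Bracket: H₀ sin φ sin δ + cos φ cos δ sin H₀ = 1.5985×0.34530×0.07498 + 0.93849×0.99719×0.99962 = 0.041386 + 0.935497 = 0.976883.
Q̄ = (S₀/π) × [bracket] = (589/π) × 0.976883 = 183.15 W/m².
Ratio Q̄_A / Q̄_B = 161.68 / 183.15 = 0.8828.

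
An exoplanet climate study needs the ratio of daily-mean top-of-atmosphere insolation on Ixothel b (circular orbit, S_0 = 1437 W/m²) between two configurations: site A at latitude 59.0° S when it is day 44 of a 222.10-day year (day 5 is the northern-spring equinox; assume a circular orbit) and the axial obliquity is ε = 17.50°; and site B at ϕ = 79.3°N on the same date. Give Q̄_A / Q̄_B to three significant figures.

— Configuration A (ϕ=-59.0°):
Solar longitude: L_s = 360° × (44 − 5)/222.10 = 63.215°.
sin δ = sin 17.50° × sin 63.215° = 0.26844, so δ = +15.571°.
cos h₀ = −tan(-59.0°) tan(+15.571°) = 0.4638, h₀ = 1.0885 rad.
Bracket: h₀ sin ϕ sin δ + cos ϕ cos δ sin h₀ = 1.0885×-0.85717×0.26844 + 0.51504×0.96330×0.88595 = -0.250462 + 0.439553 = 0.189091.
Q̄ = (S_0/π) × [bracket] = (1437/π) × 0.189091 = 86.492 W/m².
— Configuration B (ϕ=+79.3°):
cos h₀ = −tan(+79.3°) tan(+15.571°) = -1.4748 ≤ −1 ⇒ polar day, h₀ = π.
Bracket: h₀ sin ϕ sin δ + cos ϕ cos δ sin h₀ = 3.1416×0.98261×0.26844 + 0.18567×0.96330×0.00000 = 0.828666 + 0.000000 = 0.828666.
Q̄ = (S_0/π) × [bracket] = (1437/π) × 0.828666 = 379.04 W/m².
Ratio Q̄_A / Q̄_B = 86.492 / 379.04 = 0.2282.

Q̄_A / Q̄_B ≈ 0.228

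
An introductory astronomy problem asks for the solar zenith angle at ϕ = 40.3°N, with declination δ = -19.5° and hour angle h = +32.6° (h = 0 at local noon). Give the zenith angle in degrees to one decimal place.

θ_z = 67.1°

cos θ_z = sin ϕ sin δ + cos ϕ cos δ cos h = -0.215903 + 0.605658 = 0.389755.
θ_z = arccos(0.389755) = 67.1°.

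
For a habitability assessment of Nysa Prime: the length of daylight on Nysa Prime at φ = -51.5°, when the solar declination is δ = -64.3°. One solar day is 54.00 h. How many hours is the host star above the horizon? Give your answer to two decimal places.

54.00 h

Sunrise equation: cos H₀ = −tan φ · tan δ = -2.6122 ≤ −1, so the host star never sets (polar day) and H₀ = π.
Daylight = 2H₀/(2π) × 54.00 h = (3.1416/π) × 54.00 = 54.00 h.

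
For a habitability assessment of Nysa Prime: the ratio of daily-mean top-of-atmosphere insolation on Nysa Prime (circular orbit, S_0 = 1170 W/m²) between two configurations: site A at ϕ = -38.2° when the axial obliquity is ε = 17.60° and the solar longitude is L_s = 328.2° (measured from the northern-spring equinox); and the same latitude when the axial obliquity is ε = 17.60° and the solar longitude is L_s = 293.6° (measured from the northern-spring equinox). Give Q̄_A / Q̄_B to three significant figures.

— Configuration A (ϕ=-38.2°):
Solar declination: sin δ = sin ε · sin L_s = sin 17.60° × sin 328.2° = -0.15934, so δ = -9.168°.
cos h₀ = −tan(-38.2°) tan(-9.168°) = -0.1270, h₀ = 1.6981 rad.
Bracket: h₀ sin ϕ sin δ + cos ϕ cos δ sin h₀ = 1.6981×-0.61841×-0.15934 + 0.78586×0.98722×0.99190 = 0.167326 + 0.769533 = 0.936859.
Q̄ = (S_0/π) × [bracket] = (1170/π) × 0.936859 = 348.91 W/m².
— Configuration B (ϕ=-38.2°):
Solar declination: sin δ = sin ε · sin L_s = sin 17.60° × sin 293.6° = -0.27708, so δ = -16.086°.
cos h₀ = −tan(-38.2°) tan(-16.086°) = -0.2269, h₀ = 1.7997 rad.
Bracket: h₀ sin ϕ sin δ + cos ϕ cos δ sin h₀ = 1.7997×-0.61841×-0.27708 + 0.78586×0.96085×0.97391 = 0.308377 + 0.735393 = 1.043770.
Q̄ = (S_0/π) × [bracket] = (1170/π) × 1.043770 = 388.72 W/m².
Ratio Q̄_A / Q̄_B = 348.91 / 388.72 = 0.8976.

Q̄_A / Q̄_B ≈ 0.898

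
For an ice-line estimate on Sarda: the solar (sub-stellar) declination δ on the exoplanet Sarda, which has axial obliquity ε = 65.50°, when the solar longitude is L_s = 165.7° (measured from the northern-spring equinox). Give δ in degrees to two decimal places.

sin δ = sin ε · sin L_s = sin 65.50° × sin 165.7° = 0.224760.
δ = arcsin(0.224760) = +12.99°.

δ = +12.99°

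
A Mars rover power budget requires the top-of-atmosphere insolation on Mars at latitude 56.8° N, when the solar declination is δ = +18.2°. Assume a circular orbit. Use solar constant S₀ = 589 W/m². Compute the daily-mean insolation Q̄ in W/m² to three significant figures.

Q̄ ≈ 187 W/m²

cos H₀ = −tan(+56.8°) tan(+18.200°) = -0.5024, H₀ = 2.0972 rad.
Bracket: H₀ sin φ sin δ + cos φ cos δ sin H₀ = 2.0972×0.83676×0.31233 + 0.54756×0.94997×0.86462 = 0.548093 + 0.449746 = 0.997839.
Q̄ = (S₀/π) × [bracket] = (589/π) × 0.997839 = 187.1 W/m².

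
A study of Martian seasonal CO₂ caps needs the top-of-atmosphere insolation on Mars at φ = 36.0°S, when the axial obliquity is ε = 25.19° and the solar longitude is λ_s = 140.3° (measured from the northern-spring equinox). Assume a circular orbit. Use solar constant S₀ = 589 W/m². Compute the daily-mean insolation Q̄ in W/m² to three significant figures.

Q̄ ≈ 102 W/m²

Solar declination: sin δ = sin ε · sin λ_s = sin 25.19° × sin 140.3° = 0.27187, so δ = +15.776°.
cos H₀ = −tan(-36.0°) tan(+15.776°) = 0.2053, H₀ = 1.3641 rad.
Bracket: H₀ sin φ sin δ + cos φ cos δ sin H₀ = 1.3641×-0.58779×0.27187 + 0.80902×0.96233×0.97871 = -0.217987 + 0.761969 = 0.543982.
Q̄ = (S₀/π) × [bracket] = (589/π) × 0.543982 = 102.0 W/m².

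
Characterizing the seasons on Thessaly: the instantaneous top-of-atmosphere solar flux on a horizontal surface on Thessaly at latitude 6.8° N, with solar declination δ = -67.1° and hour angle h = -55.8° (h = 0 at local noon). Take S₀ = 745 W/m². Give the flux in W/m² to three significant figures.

80.5 W/m²

cos θ_z = sin φ sin δ + cos φ cos δ cos h = -0.109072 + 0.217182 = 0.108110.
Flux = S₀ · cos θ_z = 745 × 0.108110 = 80.54 W/m².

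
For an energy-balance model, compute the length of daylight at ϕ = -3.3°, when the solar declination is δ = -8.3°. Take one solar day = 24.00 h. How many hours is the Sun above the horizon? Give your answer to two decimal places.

12.06 h

cos h₀ = −tan ϕ · tan δ = −tan(-3.3°) × tan(-8.300°) = -0.0084, so h₀ = 1.5792 rad = 90.48°.
Daylight = 2h₀/(2π) × 24.00 h = (1.5792/π) × 24.00 = 12.06 h.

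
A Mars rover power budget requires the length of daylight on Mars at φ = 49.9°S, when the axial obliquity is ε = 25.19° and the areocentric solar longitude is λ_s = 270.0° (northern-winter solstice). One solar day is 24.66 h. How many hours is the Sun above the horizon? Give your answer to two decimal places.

16.98 h

sin δ = sin 25.19° × sin 270.0° = -0.42562, so δ = -25.190°.
cos H₀ = −tan φ · tan δ = −tan(-49.9°) × tan(-25.190°) = -0.5586, so H₀ = 2.1634 rad = 123.96°.
Daylight = 2H₀/(2π) × 24.66 h = (2.1634/π) × 24.66 = 16.98 h.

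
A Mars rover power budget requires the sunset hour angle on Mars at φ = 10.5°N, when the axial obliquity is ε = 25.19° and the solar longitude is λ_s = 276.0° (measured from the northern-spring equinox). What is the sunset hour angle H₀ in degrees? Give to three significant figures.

H₀ = 85.0°

Solar declination: sin δ = sin ε · sin λ_s = sin 25.19° × sin 276.0° = -0.42329, so δ = -25.042°.
cos H₀ = −tan φ · tan δ = −tan(+10.5°) × tan(-25.042°) = 0.0866, so H₀ = 1.4841 rad = 85.03°.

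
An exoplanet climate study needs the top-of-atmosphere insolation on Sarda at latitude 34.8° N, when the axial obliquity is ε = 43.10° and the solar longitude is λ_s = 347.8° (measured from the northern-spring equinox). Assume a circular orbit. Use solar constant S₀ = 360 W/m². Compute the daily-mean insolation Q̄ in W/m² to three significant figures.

Q̄ ≈ 78.8 W/m²

Solar declination: sin δ = sin ε · sin λ_s = sin 43.10° × sin 347.8° = -0.14439, so δ = -8.302°.
cos H₀ = −tan(+34.8°) tan(-8.302°) = 0.1014, H₀ = 1.4692 rad.
Bracket: H₀ sin φ sin δ + cos φ cos δ sin H₀ = 1.4692×0.57071×-0.14439 + 0.82115×0.98952×0.99484 = -0.121069 + 0.808352 = 0.687283.
Q̄ = (S₀/π) × [bracket] = (360/π) × 0.687283 = 78.76 W/m².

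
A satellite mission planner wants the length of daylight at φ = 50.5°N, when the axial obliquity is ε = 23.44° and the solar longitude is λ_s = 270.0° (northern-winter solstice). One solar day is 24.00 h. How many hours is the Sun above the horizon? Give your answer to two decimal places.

7.77 h

Solar declination: sin δ = sin ε · sin λ_s = sin 23.44° × sin 270.0° = -0.39779, so δ = -23.440°.
cos H₀ = −tan φ · tan δ = −tan(+50.5°) × tan(-23.440°) = 0.5260, so H₀ = 1.0170 rad = 58.27°.
Daylight = 2H₀/(2π) × 24.00 h = (1.0170/π) × 24.00 = 7.77 h.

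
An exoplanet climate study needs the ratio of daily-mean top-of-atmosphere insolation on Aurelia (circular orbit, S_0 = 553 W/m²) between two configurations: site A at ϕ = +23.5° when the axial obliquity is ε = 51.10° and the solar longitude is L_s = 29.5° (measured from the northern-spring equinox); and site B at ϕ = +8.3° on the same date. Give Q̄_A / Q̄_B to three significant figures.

Q̄_A / Q̄_B ≈ 1.10

— Configuration A (ϕ=+23.5°):
Solar declination: sin δ = sin ε · sin L_s = sin 51.10° × sin 29.5° = 0.38323, so δ = +22.534°.
cos h₀ = −tan(+23.5°) tan(+22.534°) = -0.1804, h₀ = 1.7522 rad.
Bracket: h₀ sin ϕ sin δ + cos ϕ cos δ sin h₀ = 1.7522×0.39875×0.38323 + 0.91706×0.92365×0.98359 = 0.267759 + 0.833143 = 1.100902.
Q̄ = (S_0/π) × [bracket] = (553/π) × 1.100902 = 193.79 W/m².
— Configuration B (ϕ=+8.3°):
cos h₀ = −tan(+8.3°) tan(+22.534°) = -0.0605, h₀ = 1.6314 rad.
Bracket: h₀ sin ϕ sin δ + cos ϕ cos δ sin h₀ = 1.6314×0.14436×0.38323 + 0.98953×0.92365×0.99817 = 0.090254 + 0.912307 = 1.002561.
Q̄ = (S_0/π) × [bracket] = (553/π) × 1.002561 = 176.48 W/m².
Ratio Q̄_A / Q̄_B = 193.79 / 176.48 = 1.098.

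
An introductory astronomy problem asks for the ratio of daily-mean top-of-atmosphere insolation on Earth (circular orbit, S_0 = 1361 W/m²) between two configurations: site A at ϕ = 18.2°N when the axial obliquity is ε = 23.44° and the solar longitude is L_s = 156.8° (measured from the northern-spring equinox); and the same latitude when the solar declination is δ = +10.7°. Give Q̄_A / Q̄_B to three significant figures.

Q̄_A / Q̄_B ≈ 0.990

— Configuration A (ϕ=+18.2°):
Solar declination: sin δ = sin ε · sin L_s = sin 23.44° × sin 156.8° = 0.15671, so δ = +9.016°.
cos h₀ = −tan(+18.2°) tan(+9.016°) = -0.0522, h₀ = 1.6230 rad.
Bracket: h₀ sin ϕ sin δ + cos ϕ cos δ sin h₀ = 1.6230×0.31233×0.15671 + 0.94997×0.98765×0.99864 = 0.079438 + 0.936962 = 1.016400.
Q̄ = (S_0/π) × [bracket] = (1361/π) × 1.016400 = 440.32 W/m².
— Configuration B (ϕ=+18.2°):
cos h₀ = −tan(+18.2°) tan(+10.700°) = -0.0621, h₀ = 1.6330 rad.
Bracket: h₀ sin ϕ sin δ + cos ϕ cos δ sin h₀ = 1.6330×0.31233×0.18567 + 0.94997×0.98261×0.99807 = 0.094698 + 0.931648 = 1.026346.
Q̄ = (S_0/π) × [bracket] = (1361/π) × 1.026346 = 444.63 W/m².
Ratio Q̄_A / Q̄_B = 440.32 / 444.63 = 0.9903.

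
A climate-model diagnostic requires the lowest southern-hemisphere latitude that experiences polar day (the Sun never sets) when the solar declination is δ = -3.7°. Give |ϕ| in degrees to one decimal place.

Polar day requires cos h₀ = −tan ϕ tan δ ≤ −1, i.e. tan ϕ tan δ ≥ 1.
The boundary is |tan ϕ| · |tan δ| = 1, so |ϕ| = 90° − |δ| = 90° − 3.7° = 86.3° in the southern hemisphere.

|ϕ| = 86.3°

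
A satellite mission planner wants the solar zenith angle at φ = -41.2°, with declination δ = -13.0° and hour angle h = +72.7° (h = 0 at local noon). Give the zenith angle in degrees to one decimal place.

cos θ_z = sin φ sin δ + cos φ cos δ cos h = 0.148173 + 0.218015 = 0.366188.
θ_z = arccos(0.366188) = 68.5°.

θ_z = 68.5°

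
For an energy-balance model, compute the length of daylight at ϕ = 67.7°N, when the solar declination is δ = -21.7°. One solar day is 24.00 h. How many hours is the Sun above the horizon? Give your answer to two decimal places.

1.87 h

cos h₀ = −tan ϕ · tan δ = −tan(+67.7°) × tan(-21.700°) = 0.9703, so h₀ = 0.2443 rad = 14.00°.
Daylight = 2h₀/(2π) × 24.00 h = (0.2443/π) × 24.00 = 1.87 h.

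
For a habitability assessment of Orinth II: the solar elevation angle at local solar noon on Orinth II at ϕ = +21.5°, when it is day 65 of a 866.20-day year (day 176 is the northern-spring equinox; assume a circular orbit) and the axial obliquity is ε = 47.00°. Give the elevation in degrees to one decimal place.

Solar longitude: L_s = 360° × (65 − 176)/866.20 = -46.133°, i.e. -46.133° + 360° = 313.867°.
sin δ = sin 47.00° × sin 313.867° = -0.52727, so δ = -31.821°.
At local noon the hour angle is zero, so the zenith angle equals |ϕ − δ| = |+21.5° − (-31.821°)| = 53.321°.
Elevation = 90° − 53.321° = 36.7°.

36.7°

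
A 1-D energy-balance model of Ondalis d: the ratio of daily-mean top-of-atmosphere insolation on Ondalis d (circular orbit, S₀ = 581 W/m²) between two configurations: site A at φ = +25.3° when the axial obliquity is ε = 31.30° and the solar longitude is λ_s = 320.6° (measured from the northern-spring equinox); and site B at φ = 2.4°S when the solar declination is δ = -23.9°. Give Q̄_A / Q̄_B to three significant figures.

— Configuration A (φ=+25.3°):
Solar declination: sin δ = sin ε · sin λ_s = sin 31.30° × sin 320.6° = -0.32975, so δ = -19.254°.
cos H₀ = −tan(+25.3°) tan(-19.254°) = 0.1651, H₀ = 1.4049 rad.
Bracket: H₀ sin φ sin δ + cos φ cos δ sin H₀ = 1.4049×0.42736×-0.32975 + 0.90408×0.94407×0.98628 = -0.197981 + 0.841805 = 0.643824.
Q̄ = (S₀/π) × [bracket] = (581/π) × 0.643824 = 119.07 W/m².
— Configuration B (φ=-2.4°):
cos H₀ = −tan(-2.4°) tan(-23.900°) = -0.0186, H₀ = 1.5894 rad.
Bracket: H₀ sin φ sin δ + cos φ cos δ sin H₀ = 1.5894×-0.04188×-0.40514 + 0.99912×0.91425×0.99983 = 0.026968 + 0.913290 = 0.940258.
Q̄ = (S₀/π) × [bracket] = (581/π) × 0.940258 = 173.89 W/m².
Ratio Q̄_A / Q̄_B = 119.07 / 173.89 = 0.6847.

Q̄_A / Q̄_B ≈ 0.685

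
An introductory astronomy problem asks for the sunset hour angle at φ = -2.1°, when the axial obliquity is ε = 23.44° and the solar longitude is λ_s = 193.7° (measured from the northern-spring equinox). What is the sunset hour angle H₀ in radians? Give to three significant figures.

H₀ = 1.57 rad

Solar declination: sin δ = sin ε · sin λ_s = sin 23.44° × sin 193.7° = -0.09421, so δ = -5.406°.
cos H₀ = −tan φ · tan δ = −tan(-2.1°) × tan(-5.406°) = -0.0035, so H₀ = 1.5743 rad = 90.20°.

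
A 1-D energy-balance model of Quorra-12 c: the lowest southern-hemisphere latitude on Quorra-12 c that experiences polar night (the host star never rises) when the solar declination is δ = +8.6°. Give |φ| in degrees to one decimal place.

|φ| = 81.4°

Polar night requires cos H₀ = −tan φ tan δ ≥ 1, i.e. tan φ tan δ ≤ −1.
The boundary is |tan φ| · |tan δ| = 1, so |φ| = 90° − |δ| = 90° − 8.6° = 81.4° in the southern hemisphere.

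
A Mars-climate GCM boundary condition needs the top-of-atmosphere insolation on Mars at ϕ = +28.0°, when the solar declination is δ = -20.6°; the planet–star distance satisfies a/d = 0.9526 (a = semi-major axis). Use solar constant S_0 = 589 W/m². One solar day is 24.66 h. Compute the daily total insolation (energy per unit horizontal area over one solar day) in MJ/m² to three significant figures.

8.81 MJ/m²

cos h₀ = −tan(+28.0°) tan(-20.600°) = 0.1999, h₀ = 1.3696 rad.
Bracket: h₀ sin ϕ sin δ + cos ϕ cos δ sin h₀ = 1.3696×0.46947×-0.35184 + 0.88295×0.93606×0.97983 = -0.226228 + 0.809824 = 0.583596.
Inverse-square distance factor (a/d)² = 0.9526² = 0.907447.
Q̄ = (S_0/π) × 0.907447 × [bracket] = (589/π) × 0.907447 × 0.583596 = 99.289 W/m².
Daily total = Q̄ × 24.66 h × 3600 s/h = 99.289 × 24.66 × 3600 / 10⁶ = 8.814 MJ/m².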